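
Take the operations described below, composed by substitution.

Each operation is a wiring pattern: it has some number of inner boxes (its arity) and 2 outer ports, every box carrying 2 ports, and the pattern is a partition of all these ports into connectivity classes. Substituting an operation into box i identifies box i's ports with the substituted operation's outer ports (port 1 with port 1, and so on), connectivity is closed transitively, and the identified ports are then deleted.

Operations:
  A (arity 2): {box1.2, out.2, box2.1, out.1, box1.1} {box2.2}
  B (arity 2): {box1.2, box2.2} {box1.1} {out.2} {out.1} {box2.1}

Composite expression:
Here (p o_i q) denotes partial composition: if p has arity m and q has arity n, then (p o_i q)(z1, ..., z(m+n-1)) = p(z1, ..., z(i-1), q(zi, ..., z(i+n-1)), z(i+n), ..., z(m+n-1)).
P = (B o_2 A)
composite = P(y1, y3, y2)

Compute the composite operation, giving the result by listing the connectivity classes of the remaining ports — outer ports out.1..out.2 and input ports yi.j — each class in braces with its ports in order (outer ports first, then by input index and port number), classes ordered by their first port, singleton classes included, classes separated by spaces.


{out.1} {out.2} {y1.1} {y1.2, y2.1, y3.1, y3.2} {y2.2}

Reachability decides: close wires over B-identified ports.
stage A: inputs (y3, y2), connectivity {out.1, out.2, y2.1, y3.1, y3.2} {y2.2}, out.j its boundary
stage B: inputs (y1, y3, y2), connectivity {out.1} {out.2} {y1.1} {y1.2, y2.1, y3.1, y3.2} {y2.2}, out.j its boundary


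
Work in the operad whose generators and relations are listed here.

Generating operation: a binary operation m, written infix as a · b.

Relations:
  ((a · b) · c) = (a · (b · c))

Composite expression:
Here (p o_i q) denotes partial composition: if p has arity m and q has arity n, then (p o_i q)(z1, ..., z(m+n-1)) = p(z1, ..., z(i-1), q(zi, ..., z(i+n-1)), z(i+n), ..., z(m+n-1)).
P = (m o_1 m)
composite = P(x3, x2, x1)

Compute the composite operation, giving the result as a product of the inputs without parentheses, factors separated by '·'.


x3 · x2 · x1


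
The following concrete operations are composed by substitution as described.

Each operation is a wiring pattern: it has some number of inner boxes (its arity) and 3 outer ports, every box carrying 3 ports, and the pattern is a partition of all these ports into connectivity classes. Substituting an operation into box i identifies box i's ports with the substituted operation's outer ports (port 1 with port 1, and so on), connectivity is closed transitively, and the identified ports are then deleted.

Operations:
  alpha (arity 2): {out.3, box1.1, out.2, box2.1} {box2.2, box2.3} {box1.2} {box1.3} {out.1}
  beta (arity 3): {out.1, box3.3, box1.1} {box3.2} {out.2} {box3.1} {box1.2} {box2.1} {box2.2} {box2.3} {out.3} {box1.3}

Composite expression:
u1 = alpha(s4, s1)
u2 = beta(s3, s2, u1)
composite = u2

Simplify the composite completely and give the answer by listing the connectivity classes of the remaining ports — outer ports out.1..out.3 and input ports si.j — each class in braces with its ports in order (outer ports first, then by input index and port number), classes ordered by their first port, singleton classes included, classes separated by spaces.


{out.1, s1.1, s3.1, s4.1} {out.2} {out.3} {s1.2, s1.3} {s2.1} {s2.2} {s2.3} {s3.2} {s3.3} {s4.2} {s4.3}

Treat the ports identified at beta as solder joints: merge, then drop.
composing alpha on (s4, s1), with out.j its own outer ports: {out.1} {out.2, out.3, s1.1, s4.1} {s1.2, s1.3} {s4.2} {s4.3}
composing beta on (s3, s2, s4, s1), with out.j its own outer ports: {out.1, s1.1, s3.1, s4.1} {out.2} {out.3} {s1.2, s1.3} {s2.1} {s2.2} {s2.3} {s3.2} {s3.3} {s4.2} {s4.3}


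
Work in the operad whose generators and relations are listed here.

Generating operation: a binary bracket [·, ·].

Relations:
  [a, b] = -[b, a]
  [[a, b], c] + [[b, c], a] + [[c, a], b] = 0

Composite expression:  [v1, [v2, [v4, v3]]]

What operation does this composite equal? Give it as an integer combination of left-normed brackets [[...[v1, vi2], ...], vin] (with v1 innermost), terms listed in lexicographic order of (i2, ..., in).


Antisymmetry and Jacobi reduce to v1-anchored left-normed brackets.
Composite bracket: [v1, [v2, [v4, v3]]]
Applying ab - ba throughout gives 8 signed words (2^3 = 8).
Coefficients come from the v1-initial words:
  word v1v2v3v4 has sign -1, contributing -[[[v1, v2], v3], v4]
  word v1v2v4v3 has sign +1, contributing +[[[v1, v2], v4], v3]
  word v1v3v4v2 has sign +1, contributing +[[[v1, v3], v4], v2]
  word v1v4v3v2 has sign -1, contributing -[[[v1, v4], v3], v2]

-[[[v1, v2], v3], v4] + [[[v1, v2], v4], v3] + [[[v1, v3], v4], v2] - [[[v1, v4], v3], v2]


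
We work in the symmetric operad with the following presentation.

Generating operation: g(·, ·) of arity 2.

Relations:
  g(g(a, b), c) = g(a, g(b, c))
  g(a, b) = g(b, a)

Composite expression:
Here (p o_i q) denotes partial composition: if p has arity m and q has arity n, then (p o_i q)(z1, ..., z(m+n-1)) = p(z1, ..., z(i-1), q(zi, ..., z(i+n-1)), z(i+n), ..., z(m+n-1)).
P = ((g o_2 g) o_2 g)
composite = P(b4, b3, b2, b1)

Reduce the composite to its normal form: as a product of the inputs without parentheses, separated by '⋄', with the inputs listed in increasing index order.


b1 ⋄ b2 ⋄ b3 ⋄ b4

Both nesting and order wash out for g; what remains is which b's occur.
g(b3, b2) reduces to b3 ⋄ b2
g(g(b3, b2), b1) reduces to b3 ⋄ b2 ⋄ b1
g(b4, g(g(b3, b2), b1)) reduces to b4 ⋄ b3 ⋄ b2 ⋄ b1
reordering the factors by index: b1 ⋄ b2 ⋄ b3 ⋄ b4


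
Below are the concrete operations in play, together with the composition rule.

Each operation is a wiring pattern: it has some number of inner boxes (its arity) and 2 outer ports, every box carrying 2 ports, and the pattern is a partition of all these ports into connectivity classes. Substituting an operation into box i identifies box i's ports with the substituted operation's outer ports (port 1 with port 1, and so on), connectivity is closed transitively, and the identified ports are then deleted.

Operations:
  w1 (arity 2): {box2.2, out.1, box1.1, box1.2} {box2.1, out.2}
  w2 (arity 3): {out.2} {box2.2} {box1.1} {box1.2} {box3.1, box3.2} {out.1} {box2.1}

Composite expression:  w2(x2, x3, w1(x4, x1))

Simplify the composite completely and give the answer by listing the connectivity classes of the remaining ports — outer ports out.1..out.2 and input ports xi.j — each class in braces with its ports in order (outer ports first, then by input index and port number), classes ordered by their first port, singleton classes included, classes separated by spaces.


{out.1} {out.2} {x1.1, x1.2, x4.1, x4.2} {x2.1} {x2.2} {x3.1} {x3.2}

Reachability decides: close wires over w2-identified ports.
w1 over (x4, x1) gives {out.1, x1.2, x4.1, x4.2} {out.2, x1.1}, out.j being that stage's outer ports
w2 over (x2, x3, x4, x1) gives {out.1} {out.2} {x1.1, x1.2, x4.1, x4.2} {x2.1} {x2.2} {x3.1} {x3.2}, out.j being that stage's outer ports


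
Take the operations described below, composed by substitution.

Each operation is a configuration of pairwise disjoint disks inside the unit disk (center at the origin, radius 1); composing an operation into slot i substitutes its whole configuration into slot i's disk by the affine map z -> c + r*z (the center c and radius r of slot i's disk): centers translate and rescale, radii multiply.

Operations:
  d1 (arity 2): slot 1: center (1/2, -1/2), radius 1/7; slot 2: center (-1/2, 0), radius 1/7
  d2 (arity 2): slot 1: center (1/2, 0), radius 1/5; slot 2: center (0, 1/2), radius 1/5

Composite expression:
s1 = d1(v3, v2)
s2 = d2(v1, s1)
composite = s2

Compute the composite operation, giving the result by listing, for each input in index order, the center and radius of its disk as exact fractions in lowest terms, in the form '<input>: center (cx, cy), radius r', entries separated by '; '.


Nesting under d2 composes maps z -> c + r*z down each v-path.
tracing v1 down its 1-map path: center (1/2, 0), radius 1/5
tracing v3 down its 2-map path: center (1/10, 2/5), radius 1/35
tracing v2 down its 2-map path: center (-1/10, 1/2), radius 1/35

v1: center (1/2, 0), radius 1/5; v2: center (-1/10, 1/2), radius 1/35; v3: center (1/10, 2/5), radius 1/35


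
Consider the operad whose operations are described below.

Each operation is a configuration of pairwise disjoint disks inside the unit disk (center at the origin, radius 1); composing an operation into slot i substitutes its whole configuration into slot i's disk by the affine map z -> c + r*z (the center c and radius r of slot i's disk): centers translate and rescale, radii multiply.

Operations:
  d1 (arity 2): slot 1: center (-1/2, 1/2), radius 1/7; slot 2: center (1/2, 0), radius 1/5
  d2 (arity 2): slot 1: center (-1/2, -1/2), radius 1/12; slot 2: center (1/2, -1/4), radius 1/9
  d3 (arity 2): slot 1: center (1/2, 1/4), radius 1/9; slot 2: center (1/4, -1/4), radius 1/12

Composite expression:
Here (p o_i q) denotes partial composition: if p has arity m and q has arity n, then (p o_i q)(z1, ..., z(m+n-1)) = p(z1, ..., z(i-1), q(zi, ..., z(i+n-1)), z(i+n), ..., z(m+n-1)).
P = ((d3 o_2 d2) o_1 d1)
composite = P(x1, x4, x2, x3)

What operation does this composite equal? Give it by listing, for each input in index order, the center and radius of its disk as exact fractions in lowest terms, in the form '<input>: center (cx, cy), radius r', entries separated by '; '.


x1: center (4/9, 11/36), radius 1/63; x2: center (5/24, -7/24), radius 1/144; x3: center (7/24, -13/48), radius 1/108; x4: center (5/9, 1/4), radius 1/45

Below d3, radii multiply path by path; the x-disk centers shift.
x1: after 2 affine steps, its disk has center (4/9, 11/36), radius 1/63
x4: after 2 affine steps, its disk has center (5/9, 1/4), radius 1/45
x2: after 2 affine steps, its disk has center (5/24, -7/24), radius 1/144
x3: after 2 affine steps, its disk has center (7/24, -13/48), radius 1/108


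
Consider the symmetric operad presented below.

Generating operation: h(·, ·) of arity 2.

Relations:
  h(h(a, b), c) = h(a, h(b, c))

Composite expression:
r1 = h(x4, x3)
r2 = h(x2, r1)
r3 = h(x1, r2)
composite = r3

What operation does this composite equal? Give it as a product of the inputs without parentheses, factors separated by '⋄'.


The h-tree's shape is irrelevant; the x-reading-order decides.
h(x4, x3) collapses to x4 ⋄ x3
h(x2, h(x4, x3)) collapses to x2 ⋄ x4 ⋄ x3
h(x1, h(x2, h(x4, x3))) collapses to x1 ⋄ x2 ⋄ x4 ⋄ x3

x1 ⋄ x2 ⋄ x4 ⋄ x3


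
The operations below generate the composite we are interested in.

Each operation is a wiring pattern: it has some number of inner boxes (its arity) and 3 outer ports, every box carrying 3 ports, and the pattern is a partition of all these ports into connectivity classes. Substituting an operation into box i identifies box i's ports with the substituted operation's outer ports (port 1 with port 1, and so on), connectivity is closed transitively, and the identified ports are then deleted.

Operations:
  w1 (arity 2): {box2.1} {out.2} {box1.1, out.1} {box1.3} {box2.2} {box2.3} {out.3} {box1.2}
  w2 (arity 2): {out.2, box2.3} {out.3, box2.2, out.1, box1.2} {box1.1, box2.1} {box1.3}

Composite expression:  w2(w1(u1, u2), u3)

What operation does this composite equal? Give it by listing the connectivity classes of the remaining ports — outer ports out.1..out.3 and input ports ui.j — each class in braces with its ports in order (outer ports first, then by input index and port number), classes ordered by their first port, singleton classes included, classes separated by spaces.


{out.1, out.3, u3.2} {out.2, u3.3} {u1.1, u3.1} {u1.2} {u1.3} {u2.1} {u2.2} {u2.3}

After gluing at w2, chains via deleted ports link the u-ports.
through w1, on inputs (u1, u2): {out.1, u1.1} {out.2} {out.3} {u1.2} {u1.3} {u2.1} {u2.2} {u2.3} (out.j = stage outer ports)
through w2, on inputs (u1, u2, u3): {out.1, out.3, u3.2} {out.2, u3.3} {u1.1, u3.1} {u1.2} {u1.3} {u2.1} {u2.2} {u2.3} (out.j = stage outer ports)


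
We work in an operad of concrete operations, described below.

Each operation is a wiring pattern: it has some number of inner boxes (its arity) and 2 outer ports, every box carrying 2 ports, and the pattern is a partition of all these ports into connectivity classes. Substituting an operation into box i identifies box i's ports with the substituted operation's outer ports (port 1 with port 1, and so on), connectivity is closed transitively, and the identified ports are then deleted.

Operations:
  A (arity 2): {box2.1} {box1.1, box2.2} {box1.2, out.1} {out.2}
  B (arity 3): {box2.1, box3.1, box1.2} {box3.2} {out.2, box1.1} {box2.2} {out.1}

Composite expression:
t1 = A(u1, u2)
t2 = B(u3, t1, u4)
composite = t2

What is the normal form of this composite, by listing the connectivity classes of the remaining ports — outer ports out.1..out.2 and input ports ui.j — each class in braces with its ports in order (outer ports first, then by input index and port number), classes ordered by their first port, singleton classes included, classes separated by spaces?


{out.1} {out.2, u3.1} {u1.1, u2.2} {u1.2, u3.2, u4.1} {u2.1} {u4.2}

Connectivity passes through glued B-boundaries; trace each wire chain.
the subtree at A composes to {out.1, u1.2} {out.2} {u1.1, u2.2} {u2.1} on (u1, u2); out.j = own outer ports
the subtree at B composes to {out.1} {out.2, u3.1} {u1.1, u2.2} {u1.2, u3.2, u4.1} {u2.1} {u4.2} on (u3, u1, u2, u4); out.j = own outer ports


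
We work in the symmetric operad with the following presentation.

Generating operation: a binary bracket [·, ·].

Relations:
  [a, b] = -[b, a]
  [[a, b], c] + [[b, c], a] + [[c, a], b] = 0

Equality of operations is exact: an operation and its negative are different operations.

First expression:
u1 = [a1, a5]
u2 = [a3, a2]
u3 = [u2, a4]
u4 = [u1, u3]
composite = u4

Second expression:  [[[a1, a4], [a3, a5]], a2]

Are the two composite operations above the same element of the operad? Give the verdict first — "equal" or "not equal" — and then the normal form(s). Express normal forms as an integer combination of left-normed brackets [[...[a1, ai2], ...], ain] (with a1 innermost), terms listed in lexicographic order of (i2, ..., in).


not equal — first -[[[[a1, a5], a2], a3], a4] + [[[[a1, a5], a3], a2], a4] + [[[[a1, a5], a4], a2], a3] - [[[[a1, a5], a4], a3], a2], second [[[[a1, a4], a3], a5], a2] - [[[[a1, a4], a5], a3], a2]

Normal form of the first expression: -[[[[a1, a5], a2], a3], a4] + [[[[a1, a5], a3], a2], a4] + [[[[a1, a5], a4], a2], a3] - [[[[a1, a5], a4], a3], a2]
Normal form of the second expression: [[[[a1, a4], a3], a5], a2] - [[[[a1, a4], a5], a3], a2]
Distinct normal forms: not equal.


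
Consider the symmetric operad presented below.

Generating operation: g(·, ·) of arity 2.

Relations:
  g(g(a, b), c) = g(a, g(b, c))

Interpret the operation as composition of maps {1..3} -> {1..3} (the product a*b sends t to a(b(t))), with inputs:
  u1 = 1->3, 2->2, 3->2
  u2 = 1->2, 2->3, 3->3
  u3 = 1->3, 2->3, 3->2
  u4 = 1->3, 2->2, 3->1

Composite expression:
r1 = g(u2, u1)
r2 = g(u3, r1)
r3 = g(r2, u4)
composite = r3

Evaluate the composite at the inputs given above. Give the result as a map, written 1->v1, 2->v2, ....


1->2, 2->2, 3->2

g(u2, u1) = 1->3, 2->3, 3->3
g(u3, g(u2, u1)) = 1->2, 2->2, 3->2
g(g(u3, g(u2, u1)), u4) = 1->2, 2->2, 3->2


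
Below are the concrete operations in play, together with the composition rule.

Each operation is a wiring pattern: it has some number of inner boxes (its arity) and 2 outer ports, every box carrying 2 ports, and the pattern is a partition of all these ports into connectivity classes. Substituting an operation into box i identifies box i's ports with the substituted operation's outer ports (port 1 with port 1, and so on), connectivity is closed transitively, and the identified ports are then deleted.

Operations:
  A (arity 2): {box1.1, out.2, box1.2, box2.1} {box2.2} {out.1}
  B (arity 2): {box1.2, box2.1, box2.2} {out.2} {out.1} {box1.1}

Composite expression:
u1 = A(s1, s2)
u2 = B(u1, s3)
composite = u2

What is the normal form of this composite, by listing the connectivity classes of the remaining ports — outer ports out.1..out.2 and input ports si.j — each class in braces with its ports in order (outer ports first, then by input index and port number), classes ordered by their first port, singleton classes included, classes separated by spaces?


{out.1} {out.2} {s1.1, s1.2, s2.1, s3.1, s3.2} {s2.2}

Connectivity passes through glued B-boundaries; trace each wire chain.
A over (s1, s2) gives {out.1} {out.2, s1.1, s1.2, s2.1} {s2.2}, out.j being that stage's outer ports
B over (s1, s2, s3) gives {out.1} {out.2} {s1.1, s1.2, s2.1, s3.1, s3.2} {s2.2}, out.j being that stage's outer ports


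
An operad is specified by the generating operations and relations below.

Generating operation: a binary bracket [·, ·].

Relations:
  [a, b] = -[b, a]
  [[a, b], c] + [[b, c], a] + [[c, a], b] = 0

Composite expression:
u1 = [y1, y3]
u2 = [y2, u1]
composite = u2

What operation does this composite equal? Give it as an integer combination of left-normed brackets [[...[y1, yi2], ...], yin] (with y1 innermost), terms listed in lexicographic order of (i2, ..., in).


-[[y1, y3], y2]

Left-normed coefficients sit on the y1-initial expansion words.
Composite bracket: [y2, [y1, y3]]
The bracket unfolds into 4 signed words via [a, b] = ab - ba (2^2 = 4).
Keep just the words that open with y1:
  sign of y1y3y2 is -1, so it contributes -[[y1, y3], y2]


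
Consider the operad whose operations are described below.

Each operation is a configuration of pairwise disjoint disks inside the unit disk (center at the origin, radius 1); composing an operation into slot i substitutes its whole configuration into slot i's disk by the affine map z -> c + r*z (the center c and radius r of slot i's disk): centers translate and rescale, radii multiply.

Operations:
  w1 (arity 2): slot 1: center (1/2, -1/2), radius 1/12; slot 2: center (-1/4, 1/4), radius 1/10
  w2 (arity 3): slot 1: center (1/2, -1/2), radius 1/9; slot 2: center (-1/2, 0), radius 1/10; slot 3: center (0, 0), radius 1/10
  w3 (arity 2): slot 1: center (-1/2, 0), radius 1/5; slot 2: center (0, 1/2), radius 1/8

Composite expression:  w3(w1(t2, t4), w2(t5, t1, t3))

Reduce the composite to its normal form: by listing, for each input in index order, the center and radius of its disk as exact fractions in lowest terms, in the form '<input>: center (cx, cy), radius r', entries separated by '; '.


Below w3, radii multiply path by path; the t-disk centers shift.
input t2: composing its 2 substitution steps yields center (-2/5, -1/10), radius 1/60
input t4: composing its 2 substitution steps yields center (-11/20, 1/20), radius 1/50
input t5: composing its 2 substitution steps yields center (1/16, 7/16), radius 1/72
input t1: composing its 2 substitution steps yields center (-1/16, 1/2), radius 1/80
input t3: composing its 2 substitution steps yields center (0, 1/2), radius 1/80

t1: center (-1/16, 1/2), radius 1/80; t2: center (-2/5, -1/10), radius 1/60; t3: center (0, 1/2), radius 1/80; t4: center (-11/20, 1/20), radius 1/50; t5: center (1/16, 7/16), radius 1/72


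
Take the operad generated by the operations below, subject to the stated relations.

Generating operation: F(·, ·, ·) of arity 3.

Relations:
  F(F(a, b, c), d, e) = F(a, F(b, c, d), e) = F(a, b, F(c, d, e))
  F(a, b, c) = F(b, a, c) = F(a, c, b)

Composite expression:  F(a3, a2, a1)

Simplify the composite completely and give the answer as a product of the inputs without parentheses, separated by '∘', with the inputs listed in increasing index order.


Both nesting and order wash out for F; what remains is which a's occur.
F(a3, a2, a1) reduces to a3 ∘ a2 ∘ a1
putting the inputs in ascending order: a1 ∘ a2 ∘ a3

a1 ∘ a2 ∘ a3


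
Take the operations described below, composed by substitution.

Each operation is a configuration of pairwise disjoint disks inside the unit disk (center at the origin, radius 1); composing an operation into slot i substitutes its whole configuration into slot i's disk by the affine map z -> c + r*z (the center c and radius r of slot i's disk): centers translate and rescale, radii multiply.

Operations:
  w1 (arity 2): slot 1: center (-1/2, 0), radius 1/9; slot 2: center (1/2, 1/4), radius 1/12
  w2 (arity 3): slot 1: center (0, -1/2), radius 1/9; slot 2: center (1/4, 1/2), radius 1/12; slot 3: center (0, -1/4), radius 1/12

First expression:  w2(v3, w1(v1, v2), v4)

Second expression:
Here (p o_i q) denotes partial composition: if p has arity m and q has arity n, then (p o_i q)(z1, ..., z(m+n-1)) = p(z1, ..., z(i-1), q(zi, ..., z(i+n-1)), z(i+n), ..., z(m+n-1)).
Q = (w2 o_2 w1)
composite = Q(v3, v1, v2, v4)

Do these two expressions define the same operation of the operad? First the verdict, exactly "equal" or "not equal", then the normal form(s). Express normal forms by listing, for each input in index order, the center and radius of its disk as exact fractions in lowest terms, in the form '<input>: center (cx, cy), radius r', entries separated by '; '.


The first expression, normalized: v1: center (5/24, 1/2), radius 1/108; v2: center (7/24, 25/48), radius 1/144; v3: center (0, -1/2), radius 1/9; v4: center (0, -1/4), radius 1/12
The second expression, normalized: v1: center (5/24, 1/2), radius 1/108; v2: center (7/24, 25/48), radius 1/144; v3: center (0, -1/2), radius 1/9; v4: center (0, -1/4), radius 1/12
Identical normal forms: equal.

equal — both sides give v1: center (5/24, 1/2), radius 1/108; v2: center (7/24, 25/48), radius 1/144; v3: center (0, -1/2), radius 1/9; v4: center (0, -1/4), radius 1/12


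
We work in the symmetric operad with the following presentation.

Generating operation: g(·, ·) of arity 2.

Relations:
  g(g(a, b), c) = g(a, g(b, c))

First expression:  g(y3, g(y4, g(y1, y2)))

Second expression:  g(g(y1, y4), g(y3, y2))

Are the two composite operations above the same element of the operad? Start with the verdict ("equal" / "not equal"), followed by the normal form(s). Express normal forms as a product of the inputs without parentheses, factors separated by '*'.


not equal; the first gives y3 * y4 * y1 * y2 and the second y1 * y4 * y3 * y2


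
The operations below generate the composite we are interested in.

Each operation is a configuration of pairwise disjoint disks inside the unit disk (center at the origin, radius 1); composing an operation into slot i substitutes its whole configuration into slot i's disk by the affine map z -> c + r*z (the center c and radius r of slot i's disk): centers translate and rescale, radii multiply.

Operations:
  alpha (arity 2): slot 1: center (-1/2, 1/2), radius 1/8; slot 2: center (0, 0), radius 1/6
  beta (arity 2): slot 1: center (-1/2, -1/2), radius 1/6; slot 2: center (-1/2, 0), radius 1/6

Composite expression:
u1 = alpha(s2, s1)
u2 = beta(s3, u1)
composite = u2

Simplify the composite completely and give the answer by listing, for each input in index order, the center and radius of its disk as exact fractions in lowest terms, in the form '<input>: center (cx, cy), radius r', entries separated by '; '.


s1: center (-1/2, 0), radius 1/36; s2: center (-7/12, 1/12), radius 1/48; s3: center (-1/2, -1/2), radius 1/6


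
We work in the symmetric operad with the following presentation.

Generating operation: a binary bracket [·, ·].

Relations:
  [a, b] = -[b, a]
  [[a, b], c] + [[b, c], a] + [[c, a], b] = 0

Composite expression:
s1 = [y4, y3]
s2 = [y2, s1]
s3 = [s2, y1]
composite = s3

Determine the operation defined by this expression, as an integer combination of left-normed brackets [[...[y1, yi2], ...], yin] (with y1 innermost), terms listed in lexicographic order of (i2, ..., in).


[[[y1, y2], y3], y4] - [[[y1, y2], y4], y3] - [[[y1, y3], y4], y2] + [[[y1, y4], y3], y2]


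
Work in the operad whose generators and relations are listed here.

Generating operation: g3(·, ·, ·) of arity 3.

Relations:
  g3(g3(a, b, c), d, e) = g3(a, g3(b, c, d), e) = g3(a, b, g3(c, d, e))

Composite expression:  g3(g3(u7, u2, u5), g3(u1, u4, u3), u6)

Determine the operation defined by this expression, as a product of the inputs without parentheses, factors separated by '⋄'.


u7 ⋄ u2 ⋄ u5 ⋄ u1 ⋄ u4 ⋄ u3 ⋄ u6


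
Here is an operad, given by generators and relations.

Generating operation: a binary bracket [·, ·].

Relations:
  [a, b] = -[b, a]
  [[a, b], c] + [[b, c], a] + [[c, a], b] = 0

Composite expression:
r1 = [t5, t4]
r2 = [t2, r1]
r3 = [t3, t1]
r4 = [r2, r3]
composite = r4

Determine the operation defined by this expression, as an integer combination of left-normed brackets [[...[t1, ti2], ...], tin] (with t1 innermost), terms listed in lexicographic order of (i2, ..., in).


-[[[[t1, t3], t2], t4], t5] + [[[[t1, t3], t2], t5], t4] + [[[[t1, t3], t4], t5], t2] - [[[[t1, t3], t5], t4], t2]


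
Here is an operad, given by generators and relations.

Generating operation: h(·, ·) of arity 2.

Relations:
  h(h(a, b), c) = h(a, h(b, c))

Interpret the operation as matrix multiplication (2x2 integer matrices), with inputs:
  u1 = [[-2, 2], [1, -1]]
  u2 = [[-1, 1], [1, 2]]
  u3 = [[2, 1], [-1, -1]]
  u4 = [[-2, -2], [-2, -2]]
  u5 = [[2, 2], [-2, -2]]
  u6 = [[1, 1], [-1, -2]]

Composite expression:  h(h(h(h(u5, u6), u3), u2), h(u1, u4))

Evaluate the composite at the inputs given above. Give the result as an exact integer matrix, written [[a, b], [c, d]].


[[0, 0], [0, 0]]

h(u5, u6) = [[0, -2], [0, 2]]
h(h(u5, u6), u3) = [[2, 2], [-2, -2]]
h(h(h(u5, u6), u3), u2) = [[0, 6], [0, -6]]
h(u1, u4) = [[0, 0], [0, 0]]
h(h(h(h(u5, u6), u3), u2), h(u1, u4)) = [[0, 0], [0, 0]]


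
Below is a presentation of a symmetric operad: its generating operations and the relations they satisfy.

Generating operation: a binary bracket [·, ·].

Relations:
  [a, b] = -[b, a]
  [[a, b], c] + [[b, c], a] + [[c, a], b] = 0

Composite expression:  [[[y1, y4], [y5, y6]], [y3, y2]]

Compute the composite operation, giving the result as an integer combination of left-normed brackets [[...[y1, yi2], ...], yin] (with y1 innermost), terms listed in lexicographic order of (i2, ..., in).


Antisymmetry and Jacobi reduce to y1-anchored left-normed brackets.
Composite bracket: [[[y1, y4], [y5, y6]], [y3, y2]]
The bracket unfolds into 32 signed words via [a, b] = ab - ba (2^5 = 32).
Collect the words opening with y1:
  sign of y1y4y5y6y2y3 is -1, so it contributes -[[[[[y1, y4], y5], y6], y2], y3]
  sign of y1y4y5y6y3y2 is +1, so it contributes +[[[[[y1, y4], y5], y6], y3], y2]
  sign of y1y4y6y5y2y3 is +1, so it contributes +[[[[[y1, y4], y6], y5], y2], y3]
  sign of y1y4y6y5y3y2 is -1, so it contributes -[[[[[y1, y4], y6], y5], y3], y2]

-[[[[[y1, y4], y5], y6], y2], y3] + [[[[[y1, y4], y5], y6], y3], y2] + [[[[[y1, y4], y6], y5], y2], y3] - [[[[[y1, y4], y6], y5], y3], y2]


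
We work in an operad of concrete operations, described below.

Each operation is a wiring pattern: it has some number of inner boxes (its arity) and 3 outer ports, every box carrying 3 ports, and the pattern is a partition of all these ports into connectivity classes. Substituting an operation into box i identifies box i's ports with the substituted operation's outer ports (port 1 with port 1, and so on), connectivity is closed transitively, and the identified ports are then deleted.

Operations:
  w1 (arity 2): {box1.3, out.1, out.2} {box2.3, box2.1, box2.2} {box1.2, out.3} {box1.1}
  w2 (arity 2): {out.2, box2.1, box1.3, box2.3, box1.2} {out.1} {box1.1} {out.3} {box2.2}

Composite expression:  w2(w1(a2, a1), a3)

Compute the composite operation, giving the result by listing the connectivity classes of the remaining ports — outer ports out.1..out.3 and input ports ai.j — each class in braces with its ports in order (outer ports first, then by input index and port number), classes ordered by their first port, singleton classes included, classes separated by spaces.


Two ports join when wires chain via w2-identified ports.
through w1, on inputs (a2, a1): {out.1, out.2, a2.3} {out.3, a2.2} {a1.1, a1.2, a1.3} {a2.1} (out.j = stage outer ports)
through w2, on inputs (a2, a1, a3): {out.1} {out.2, a2.2, a2.3, a3.1, a3.3} {out.3} {a1.1, a1.2, a1.3} {a2.1} {a3.2} (out.j = stage outer ports)

{out.1} {out.2, a2.2, a2.3, a3.1, a3.3} {out.3} {a1.1, a1.2, a1.3} {a2.1} {a3.2}


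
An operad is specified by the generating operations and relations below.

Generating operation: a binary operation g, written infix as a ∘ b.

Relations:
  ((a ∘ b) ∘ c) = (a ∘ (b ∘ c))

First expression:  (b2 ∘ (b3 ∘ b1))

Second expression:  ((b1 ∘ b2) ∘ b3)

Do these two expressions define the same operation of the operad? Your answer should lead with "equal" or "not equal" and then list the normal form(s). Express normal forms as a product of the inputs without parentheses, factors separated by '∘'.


not equal: they reduce to b2 ∘ b3 ∘ b1 and b1 ∘ b2 ∘ b3

The first expression reduces to b2 ∘ b3 ∘ b1
The second expression reduces to b1 ∘ b2 ∘ b3
No match — not equal.


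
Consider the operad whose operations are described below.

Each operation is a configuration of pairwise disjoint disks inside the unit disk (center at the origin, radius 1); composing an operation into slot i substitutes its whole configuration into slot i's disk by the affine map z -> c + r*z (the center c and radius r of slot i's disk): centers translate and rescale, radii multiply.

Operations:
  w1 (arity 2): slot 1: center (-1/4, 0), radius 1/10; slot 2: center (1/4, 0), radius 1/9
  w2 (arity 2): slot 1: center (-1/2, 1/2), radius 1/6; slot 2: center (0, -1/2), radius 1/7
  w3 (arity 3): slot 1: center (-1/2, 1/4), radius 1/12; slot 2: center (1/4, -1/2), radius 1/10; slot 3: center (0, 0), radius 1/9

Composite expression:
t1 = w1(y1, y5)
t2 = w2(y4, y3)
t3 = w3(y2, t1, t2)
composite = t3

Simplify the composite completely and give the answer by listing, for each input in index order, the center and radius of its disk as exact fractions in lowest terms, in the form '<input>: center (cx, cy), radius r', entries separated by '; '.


Each y-disk chains the slot maps above it in w3; radii multiply.
tracing y2 down its 1-map path: center (-1/2, 1/4), radius 1/12
tracing y1 down its 2-map path: center (9/40, -1/2), radius 1/100
tracing y5 down its 2-map path: center (11/40, -1/2), radius 1/90
tracing y4 down its 2-map path: center (-1/18, 1/18), radius 1/54
tracing y3 down its 2-map path: center (0, -1/18), radius 1/63

y1: center (9/40, -1/2), radius 1/100; y2: center (-1/2, 1/4), radius 1/12; y3: center (0, -1/18), radius 1/63; y4: center (-1/18, 1/18), radius 1/54; y5: center (11/40, -1/2), radius 1/90


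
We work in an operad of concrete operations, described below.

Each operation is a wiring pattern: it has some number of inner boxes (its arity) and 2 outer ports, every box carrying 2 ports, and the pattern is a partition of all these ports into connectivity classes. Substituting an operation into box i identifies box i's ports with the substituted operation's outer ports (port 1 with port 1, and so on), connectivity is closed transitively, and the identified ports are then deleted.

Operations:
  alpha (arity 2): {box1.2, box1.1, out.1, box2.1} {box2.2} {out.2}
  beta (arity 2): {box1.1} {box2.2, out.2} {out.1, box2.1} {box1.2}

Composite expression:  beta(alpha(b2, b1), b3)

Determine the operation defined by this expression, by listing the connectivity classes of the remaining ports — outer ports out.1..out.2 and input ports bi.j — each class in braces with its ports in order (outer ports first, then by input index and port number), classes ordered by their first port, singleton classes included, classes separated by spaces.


After gluing at beta, chains via deleted ports link the b-ports.
after alpha, the pattern on (b2, b1) reads {out.1, b1.1, b2.1, b2.2} {out.2} {b1.2} (out.j = its outer ports)
after beta, the pattern on (b2, b1, b3) reads {out.1, b3.1} {out.2, b3.2} {b1.1, b2.1, b2.2} {b1.2} (out.j = its outer ports)

{out.1, b3.1} {out.2, b3.2} {b1.1, b2.1, b2.2} {b1.2}


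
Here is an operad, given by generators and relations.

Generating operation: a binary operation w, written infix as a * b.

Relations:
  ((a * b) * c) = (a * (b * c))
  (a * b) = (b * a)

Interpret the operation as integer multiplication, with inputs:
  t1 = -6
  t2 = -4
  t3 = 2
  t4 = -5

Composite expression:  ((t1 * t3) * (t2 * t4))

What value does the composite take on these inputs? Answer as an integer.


-240


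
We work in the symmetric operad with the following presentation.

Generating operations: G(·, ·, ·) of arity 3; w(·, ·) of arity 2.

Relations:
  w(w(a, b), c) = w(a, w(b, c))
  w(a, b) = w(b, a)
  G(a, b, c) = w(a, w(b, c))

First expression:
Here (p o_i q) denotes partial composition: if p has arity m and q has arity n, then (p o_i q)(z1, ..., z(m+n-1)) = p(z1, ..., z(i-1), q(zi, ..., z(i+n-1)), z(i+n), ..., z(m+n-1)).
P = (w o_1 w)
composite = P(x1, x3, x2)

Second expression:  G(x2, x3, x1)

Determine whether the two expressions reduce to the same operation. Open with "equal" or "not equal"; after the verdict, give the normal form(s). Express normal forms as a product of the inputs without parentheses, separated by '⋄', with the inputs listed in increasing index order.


Reducing the first expression gives x1 ⋄ x2 ⋄ x3
Reducing the second expression gives x1 ⋄ x2 ⋄ x3
The forms coincide; equal.

equal; the common form is x1 ⋄ x2 ⋄ x3


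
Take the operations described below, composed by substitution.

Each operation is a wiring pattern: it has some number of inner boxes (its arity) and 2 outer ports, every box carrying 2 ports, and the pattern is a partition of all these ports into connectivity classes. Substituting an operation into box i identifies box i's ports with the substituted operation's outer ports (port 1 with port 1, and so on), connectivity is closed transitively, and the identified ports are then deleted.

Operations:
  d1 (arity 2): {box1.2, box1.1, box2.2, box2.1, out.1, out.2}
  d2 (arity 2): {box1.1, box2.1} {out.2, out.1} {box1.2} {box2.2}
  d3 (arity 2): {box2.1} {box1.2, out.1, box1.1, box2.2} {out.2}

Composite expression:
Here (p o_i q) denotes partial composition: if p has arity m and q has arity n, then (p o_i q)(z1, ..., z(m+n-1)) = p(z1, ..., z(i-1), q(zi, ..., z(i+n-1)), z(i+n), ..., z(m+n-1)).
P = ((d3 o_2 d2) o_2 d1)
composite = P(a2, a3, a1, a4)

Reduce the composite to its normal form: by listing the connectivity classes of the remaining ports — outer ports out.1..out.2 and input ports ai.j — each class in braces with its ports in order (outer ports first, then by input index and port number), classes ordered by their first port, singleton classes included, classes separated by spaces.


Reachability decides: close wires over d3-identified ports.
the subtree at d1 composes to {out.1, out.2, a1.1, a1.2, a3.1, a3.2} on (a3, a1); out.j = own outer ports
the subtree at d2 composes to {out.1, out.2} {a1.1, a1.2, a3.1, a3.2, a4.1} {a4.2} on (a3, a1, a4); out.j = own outer ports
the subtree at d3 composes to {out.1, a2.1, a2.2} {out.2} {a1.1, a1.2, a3.1, a3.2, a4.1} {a4.2} on (a2, a3, a1, a4); out.j = own outer ports

{out.1, a2.1, a2.2} {out.2} {a1.1, a1.2, a3.1, a3.2, a4.1} {a4.2}


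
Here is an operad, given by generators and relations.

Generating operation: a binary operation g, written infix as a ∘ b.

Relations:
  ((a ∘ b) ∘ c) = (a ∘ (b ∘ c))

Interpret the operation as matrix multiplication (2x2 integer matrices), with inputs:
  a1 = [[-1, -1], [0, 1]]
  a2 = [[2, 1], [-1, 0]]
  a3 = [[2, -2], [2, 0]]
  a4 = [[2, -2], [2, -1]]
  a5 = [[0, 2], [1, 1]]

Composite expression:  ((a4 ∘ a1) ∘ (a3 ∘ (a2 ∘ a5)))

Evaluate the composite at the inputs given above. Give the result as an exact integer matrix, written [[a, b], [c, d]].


[[-12, -68], [-10, -58]]

(a4 ∘ a1) = [[-2, -4], [-2, -3]]
(a2 ∘ a5) = [[1, 5], [0, -2]]
(a3 ∘ (a2 ∘ a5)) = [[2, 14], [2, 10]]
((a4 ∘ a1) ∘ (a3 ∘ (a2 ∘ a5))) = [[-12, -68], [-10, -58]]


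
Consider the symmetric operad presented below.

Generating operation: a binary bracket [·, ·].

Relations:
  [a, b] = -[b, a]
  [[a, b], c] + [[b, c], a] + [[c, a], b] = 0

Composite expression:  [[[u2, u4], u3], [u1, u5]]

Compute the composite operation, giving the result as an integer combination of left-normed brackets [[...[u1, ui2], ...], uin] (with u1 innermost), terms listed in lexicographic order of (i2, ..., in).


-[[[[u1, u5], u2], u4], u3] + [[[[u1, u5], u3], u2], u4] - [[[[u1, u5], u3], u4], u2] + [[[[u1, u5], u4], u2], u3]

Left-normed coefficients sit on the u1-initial expansion words.
Composite bracket: [[[u2, u4], u3], [u1, u5]]
The bracket unfolds into 16 signed words via [a, b] = ab - ba (2^4 = 16).
The u1-initial words carry the normal form:
  sign of u1u5u2u4u3 is -1, so it contributes -[[[[u1, u5], u2], u4], u3]
  sign of u1u5u3u2u4 is +1, so it contributes +[[[[u1, u5], u3], u2], u4]
  sign of u1u5u3u4u2 is -1, so it contributes -[[[[u1, u5], u3], u4], u2]
  sign of u1u5u4u2u3 is +1, so it contributes +[[[[u1, u5], u4], u2], u3]


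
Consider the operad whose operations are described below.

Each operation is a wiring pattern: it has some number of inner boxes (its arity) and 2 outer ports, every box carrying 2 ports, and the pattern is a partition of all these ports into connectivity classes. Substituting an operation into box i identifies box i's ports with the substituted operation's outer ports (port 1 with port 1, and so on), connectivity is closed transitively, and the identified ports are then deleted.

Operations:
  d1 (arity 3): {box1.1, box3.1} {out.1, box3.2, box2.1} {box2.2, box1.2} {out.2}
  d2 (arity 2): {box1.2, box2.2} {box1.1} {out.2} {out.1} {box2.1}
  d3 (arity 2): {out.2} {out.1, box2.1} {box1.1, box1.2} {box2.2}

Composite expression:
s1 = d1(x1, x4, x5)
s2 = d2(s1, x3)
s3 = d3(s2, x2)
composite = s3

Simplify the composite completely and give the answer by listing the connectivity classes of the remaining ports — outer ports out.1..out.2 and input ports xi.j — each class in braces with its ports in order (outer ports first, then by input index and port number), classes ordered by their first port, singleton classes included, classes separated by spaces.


{out.1, x2.1} {out.2} {x1.1, x5.1} {x1.2, x4.2} {x2.2} {x3.1} {x3.2} {x4.1, x5.2}

Treat the ports identified at d3 as solder joints: merge, then drop.
the subtree at d1 composes to {out.1, x4.1, x5.2} {out.2} {x1.1, x5.1} {x1.2, x4.2} on (x1, x4, x5); out.j = own outer ports
the subtree at d2 composes to {out.1} {out.2} {x1.1, x5.1} {x1.2, x4.2} {x3.1} {x3.2} {x4.1, x5.2} on (x1, x4, x5, x3); out.j = own outer ports
the subtree at d3 composes to {out.1, x2.1} {out.2} {x1.1, x5.1} {x1.2, x4.2} {x2.2} {x3.1} {x3.2} {x4.1, x5.2} on (x1, x4, x5, x3, x2); out.j = own outer ports


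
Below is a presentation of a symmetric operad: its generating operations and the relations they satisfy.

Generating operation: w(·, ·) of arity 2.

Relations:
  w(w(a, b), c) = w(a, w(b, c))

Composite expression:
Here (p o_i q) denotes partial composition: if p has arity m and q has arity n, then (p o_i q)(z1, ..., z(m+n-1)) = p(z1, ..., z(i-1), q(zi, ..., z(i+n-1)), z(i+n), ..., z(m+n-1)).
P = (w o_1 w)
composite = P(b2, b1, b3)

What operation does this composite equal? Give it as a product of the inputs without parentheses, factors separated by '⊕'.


b2 ⊕ b1 ⊕ b3


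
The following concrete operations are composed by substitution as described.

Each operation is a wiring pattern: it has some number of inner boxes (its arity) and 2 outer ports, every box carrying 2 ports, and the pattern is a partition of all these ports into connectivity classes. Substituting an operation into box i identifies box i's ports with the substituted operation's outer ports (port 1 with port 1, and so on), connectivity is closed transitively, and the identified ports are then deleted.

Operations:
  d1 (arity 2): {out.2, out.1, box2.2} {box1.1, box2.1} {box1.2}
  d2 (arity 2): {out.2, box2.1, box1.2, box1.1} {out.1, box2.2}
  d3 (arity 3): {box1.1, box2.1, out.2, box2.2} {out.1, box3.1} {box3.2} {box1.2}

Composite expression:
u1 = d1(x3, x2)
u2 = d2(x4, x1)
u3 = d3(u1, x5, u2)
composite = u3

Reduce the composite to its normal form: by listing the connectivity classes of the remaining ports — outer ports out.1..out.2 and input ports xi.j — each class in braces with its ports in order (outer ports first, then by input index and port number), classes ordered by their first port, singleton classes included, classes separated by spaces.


{out.1, x1.2} {out.2, x2.2, x5.1, x5.2} {x1.1, x4.1, x4.2} {x2.1, x3.1} {x3.2}

After gluing at d3, chains via deleted ports link the x-ports.
stage d1: inputs (x3, x2), connectivity {out.1, out.2, x2.2} {x2.1, x3.1} {x3.2}, out.j its boundary
stage d2: inputs (x4, x1), connectivity {out.1, x1.2} {out.2, x1.1, x4.1, x4.2}, out.j its boundary
stage d3: inputs (x3, x2, x5, x4, x1), connectivity {out.1, x1.2} {out.2, x2.2, x5.1, x5.2} {x1.1, x4.1, x4.2} {x2.1, x3.1} {x3.2}, out.j its boundary
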